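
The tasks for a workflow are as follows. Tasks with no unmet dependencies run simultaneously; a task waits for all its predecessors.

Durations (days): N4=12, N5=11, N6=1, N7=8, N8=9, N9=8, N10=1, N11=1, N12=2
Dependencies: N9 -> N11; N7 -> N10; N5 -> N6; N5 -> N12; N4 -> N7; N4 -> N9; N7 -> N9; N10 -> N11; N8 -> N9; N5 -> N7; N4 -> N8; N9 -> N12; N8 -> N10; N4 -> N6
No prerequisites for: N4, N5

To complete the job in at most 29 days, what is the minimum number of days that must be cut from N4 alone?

2

Current finish: 31 days; target: 29.
N4 is on every critical path, so each day cut from N4 cuts the finish by one (this holds down to a finish of 29).
Need 31 − 29 = 2 days off N4 → N4 becomes 10 days, finish becomes 29.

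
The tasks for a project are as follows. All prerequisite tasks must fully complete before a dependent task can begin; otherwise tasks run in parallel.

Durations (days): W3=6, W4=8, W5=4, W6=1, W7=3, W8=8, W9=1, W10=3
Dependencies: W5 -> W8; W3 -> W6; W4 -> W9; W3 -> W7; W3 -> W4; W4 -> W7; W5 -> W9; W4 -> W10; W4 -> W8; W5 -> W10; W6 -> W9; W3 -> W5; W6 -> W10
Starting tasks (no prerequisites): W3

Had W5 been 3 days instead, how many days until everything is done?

22

As given, the longest chain is W3→W4→W8 = 6+8+8 = 22, so the finish is 22 days.
W5 is off the critical path — its longest chain is 18 days, giving 4 of slack.
That remains the longest chain; total 22 days.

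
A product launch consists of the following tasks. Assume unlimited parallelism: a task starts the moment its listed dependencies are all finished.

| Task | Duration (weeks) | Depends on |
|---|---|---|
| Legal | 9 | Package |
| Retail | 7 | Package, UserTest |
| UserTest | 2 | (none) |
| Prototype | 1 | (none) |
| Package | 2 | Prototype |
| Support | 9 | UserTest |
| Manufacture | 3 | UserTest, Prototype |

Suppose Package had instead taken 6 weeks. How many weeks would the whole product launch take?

16

Baseline: Prototype→Package→Legal = 1+2+9 = 12 → 12 weeks.
Since Package is critical, the +4 change carries straight to that chain (now 16 weeks).
That remains the longest chain; total 16 weeks.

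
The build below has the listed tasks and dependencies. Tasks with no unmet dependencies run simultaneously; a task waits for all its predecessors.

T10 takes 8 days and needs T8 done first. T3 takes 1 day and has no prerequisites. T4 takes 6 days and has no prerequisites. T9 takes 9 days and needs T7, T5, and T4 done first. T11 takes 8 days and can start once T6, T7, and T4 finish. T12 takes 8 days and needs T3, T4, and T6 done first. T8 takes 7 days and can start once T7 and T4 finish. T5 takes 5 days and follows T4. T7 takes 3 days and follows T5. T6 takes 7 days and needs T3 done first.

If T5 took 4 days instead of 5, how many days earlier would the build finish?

1

Baseline: T4→T5→T7→T8→T10 = 6+5+3+7+8 = 29 → 29 days.
T5 lies on that path, so at 4 days the path becomes 28 days.
That remains the longest chain; total 28 days.
Change in finish: 28 − 29 = -1 days.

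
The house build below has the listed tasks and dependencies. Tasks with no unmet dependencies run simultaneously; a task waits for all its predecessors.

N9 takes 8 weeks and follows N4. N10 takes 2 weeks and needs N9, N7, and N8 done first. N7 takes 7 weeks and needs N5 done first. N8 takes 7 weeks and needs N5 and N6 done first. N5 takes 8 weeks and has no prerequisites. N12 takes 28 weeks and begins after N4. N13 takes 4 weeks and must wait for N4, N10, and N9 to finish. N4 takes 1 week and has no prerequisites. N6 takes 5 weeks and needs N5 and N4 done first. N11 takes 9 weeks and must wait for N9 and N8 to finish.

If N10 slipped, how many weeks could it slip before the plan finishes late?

Critical path: N4→N12 = 1+28 = 29, so the finish is 29 weeks.
Longest path through N10: 26 weeks (earliest finish 22, latest finish 25).
Slack of N10 = 23 − 20 = 3 weeks.

3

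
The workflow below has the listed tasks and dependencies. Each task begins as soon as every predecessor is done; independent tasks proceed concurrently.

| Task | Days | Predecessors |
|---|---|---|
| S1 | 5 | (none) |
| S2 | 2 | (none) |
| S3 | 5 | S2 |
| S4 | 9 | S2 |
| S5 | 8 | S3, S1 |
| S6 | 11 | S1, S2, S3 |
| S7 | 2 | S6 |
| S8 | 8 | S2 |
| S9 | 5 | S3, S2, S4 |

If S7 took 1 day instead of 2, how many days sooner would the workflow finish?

1

Critical path before the change: S2→S3→S6→S7 = 2+5+11+2 = 20 giving 20 days.
S7 is on the critical path; changing it to 1 makes that path 19 days.
No other chain overtakes it, so the finish is 19 days.
Change in finish: 19 − 20 = -1 days.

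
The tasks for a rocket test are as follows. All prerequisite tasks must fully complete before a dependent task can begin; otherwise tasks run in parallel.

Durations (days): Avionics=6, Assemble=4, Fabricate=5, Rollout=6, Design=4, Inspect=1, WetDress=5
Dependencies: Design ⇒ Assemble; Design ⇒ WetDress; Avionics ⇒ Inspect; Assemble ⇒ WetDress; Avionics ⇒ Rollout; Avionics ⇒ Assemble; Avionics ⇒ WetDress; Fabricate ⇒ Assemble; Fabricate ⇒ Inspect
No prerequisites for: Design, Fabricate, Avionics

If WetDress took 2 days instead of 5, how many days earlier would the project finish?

Actual critical path: Avionics→Assemble→WetDress = 6+4+5 = 15 ⇒ 15 days.
WetDress lies on that path, so at 2 days the path becomes 12 days.
No other chain overtakes it, so the finish is 12 days.
Change in finish: 12 − 15 = -3 days.

3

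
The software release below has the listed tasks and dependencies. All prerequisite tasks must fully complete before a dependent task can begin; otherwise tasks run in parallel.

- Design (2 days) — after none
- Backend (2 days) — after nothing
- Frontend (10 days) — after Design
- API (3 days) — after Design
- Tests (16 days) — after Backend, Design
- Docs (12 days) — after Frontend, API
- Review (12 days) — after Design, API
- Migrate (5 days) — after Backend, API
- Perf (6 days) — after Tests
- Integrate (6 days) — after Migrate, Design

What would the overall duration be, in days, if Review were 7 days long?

Baseline: Design→Frontend→Docs = 2+10+12 = 24 → 24 days.
Review is off the critical path — its longest chain is 17 days, giving 7 of slack.
The critical path is still Design→Frontend→Docs; finish is now 24 days.

24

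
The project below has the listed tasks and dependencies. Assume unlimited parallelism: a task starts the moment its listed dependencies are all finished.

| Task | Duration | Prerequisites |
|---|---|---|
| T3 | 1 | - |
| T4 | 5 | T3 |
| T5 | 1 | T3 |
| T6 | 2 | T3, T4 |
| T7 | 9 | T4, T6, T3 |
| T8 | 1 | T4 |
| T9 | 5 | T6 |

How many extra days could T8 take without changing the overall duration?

10

T3→T4→T6→T7 = 1+5+2+9 = 17 sets the makespan at 17 days.
The longest chain containing T8 totals 7 days.
Float = 17 − 7 = 10.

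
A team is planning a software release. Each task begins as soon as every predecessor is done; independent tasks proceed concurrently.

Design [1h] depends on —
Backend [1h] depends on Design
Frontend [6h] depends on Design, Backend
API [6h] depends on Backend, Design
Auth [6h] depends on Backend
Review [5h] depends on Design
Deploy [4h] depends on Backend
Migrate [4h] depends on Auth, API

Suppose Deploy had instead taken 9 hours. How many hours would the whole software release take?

Baseline: Design→Backend→API→Migrate = 1+1+6+4 = 12 → 12 hours.
The longest path through Deploy is only 6 hours, so Deploy has float 6.
That remains the longest chain; total 12 hours.

12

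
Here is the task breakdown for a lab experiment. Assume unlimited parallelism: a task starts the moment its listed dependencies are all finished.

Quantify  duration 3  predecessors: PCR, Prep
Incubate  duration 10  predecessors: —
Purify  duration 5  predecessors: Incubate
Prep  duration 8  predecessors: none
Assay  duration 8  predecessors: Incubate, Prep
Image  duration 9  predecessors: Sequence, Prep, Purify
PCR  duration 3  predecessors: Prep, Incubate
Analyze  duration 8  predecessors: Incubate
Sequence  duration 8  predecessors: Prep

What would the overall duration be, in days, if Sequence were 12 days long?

29

The binding path is Prep→Sequence→Image = 8+8+9 = 25; finish at 25 days.
Since Sequence is critical, the +4 change carries straight to that chain (now 29 days).
The critical path is still Prep→Sequence→Image; finish is now 29 days.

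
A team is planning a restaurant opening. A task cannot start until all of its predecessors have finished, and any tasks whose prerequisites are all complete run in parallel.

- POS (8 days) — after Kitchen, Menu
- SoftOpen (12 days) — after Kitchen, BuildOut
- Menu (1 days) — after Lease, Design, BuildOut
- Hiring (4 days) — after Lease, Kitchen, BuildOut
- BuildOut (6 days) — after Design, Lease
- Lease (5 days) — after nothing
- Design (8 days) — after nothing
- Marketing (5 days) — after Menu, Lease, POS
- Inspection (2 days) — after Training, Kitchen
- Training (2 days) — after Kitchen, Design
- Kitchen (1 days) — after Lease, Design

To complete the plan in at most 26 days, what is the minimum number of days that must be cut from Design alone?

2

Current finish: 28 days; target: 26.
Design is on every critical path, so each day cut from Design cuts the finish by one (this holds down to a finish of 25).
Need 28 − 26 = 2 days off Design → Design becomes 6 days, finish becomes 26.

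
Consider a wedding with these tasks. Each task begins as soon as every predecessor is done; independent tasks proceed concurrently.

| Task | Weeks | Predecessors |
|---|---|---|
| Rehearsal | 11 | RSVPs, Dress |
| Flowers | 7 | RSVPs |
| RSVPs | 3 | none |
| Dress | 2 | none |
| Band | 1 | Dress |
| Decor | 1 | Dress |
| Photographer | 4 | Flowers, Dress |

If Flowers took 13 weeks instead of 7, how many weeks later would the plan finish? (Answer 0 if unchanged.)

6

Critical path before the change: RSVPs→Flowers→Photographer = 3+7+4 = 14 giving 14 weeks.
Flowers lies on that path, so at 13 weeks the path becomes 20 weeks.
That remains the longest chain; total 20 weeks.
Change in finish: 20 − 14 = +6 weeks.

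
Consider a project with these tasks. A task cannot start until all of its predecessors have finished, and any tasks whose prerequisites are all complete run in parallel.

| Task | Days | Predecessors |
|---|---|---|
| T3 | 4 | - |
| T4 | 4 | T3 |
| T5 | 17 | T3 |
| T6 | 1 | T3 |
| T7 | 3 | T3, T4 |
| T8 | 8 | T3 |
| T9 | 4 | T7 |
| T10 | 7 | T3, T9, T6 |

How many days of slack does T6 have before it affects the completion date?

T3→T4→T7→T9→T10 = 4+4+3+4+7 = 22 sets the makespan at 22 days.
The longest chain containing T6 totals 12 days.
Float = 22 − 12 = 10.

10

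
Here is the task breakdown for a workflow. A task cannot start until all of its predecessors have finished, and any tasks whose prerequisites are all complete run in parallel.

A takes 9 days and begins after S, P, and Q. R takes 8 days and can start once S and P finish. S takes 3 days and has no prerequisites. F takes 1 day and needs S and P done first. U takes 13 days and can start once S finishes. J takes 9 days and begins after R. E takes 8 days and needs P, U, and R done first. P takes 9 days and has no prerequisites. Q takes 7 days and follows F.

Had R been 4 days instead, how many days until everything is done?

26

Critical path before the change: P→R→J = 9+8+9 = 26 giving 26 days.
R is on the critical path; changing it to 4 makes that path 22 days.
New critical path: P→F→Q→A = 9+1+7+9 = 26 ⇒ 26 days.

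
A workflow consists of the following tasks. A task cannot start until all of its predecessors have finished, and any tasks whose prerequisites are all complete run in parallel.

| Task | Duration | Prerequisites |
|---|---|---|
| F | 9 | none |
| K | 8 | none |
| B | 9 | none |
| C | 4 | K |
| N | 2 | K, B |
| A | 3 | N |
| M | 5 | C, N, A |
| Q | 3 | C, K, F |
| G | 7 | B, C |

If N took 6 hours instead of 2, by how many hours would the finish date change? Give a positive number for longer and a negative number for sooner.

Actual critical path: B→N→A→M = 9+2+3+5 = 19 ⇒ 19 hours.
Since N is critical, the +4 change carries straight to that chain (now 23 hours).
No other chain overtakes it, so the finish is 23 hours.
Change in finish: 23 − 19 = +4 hours.

4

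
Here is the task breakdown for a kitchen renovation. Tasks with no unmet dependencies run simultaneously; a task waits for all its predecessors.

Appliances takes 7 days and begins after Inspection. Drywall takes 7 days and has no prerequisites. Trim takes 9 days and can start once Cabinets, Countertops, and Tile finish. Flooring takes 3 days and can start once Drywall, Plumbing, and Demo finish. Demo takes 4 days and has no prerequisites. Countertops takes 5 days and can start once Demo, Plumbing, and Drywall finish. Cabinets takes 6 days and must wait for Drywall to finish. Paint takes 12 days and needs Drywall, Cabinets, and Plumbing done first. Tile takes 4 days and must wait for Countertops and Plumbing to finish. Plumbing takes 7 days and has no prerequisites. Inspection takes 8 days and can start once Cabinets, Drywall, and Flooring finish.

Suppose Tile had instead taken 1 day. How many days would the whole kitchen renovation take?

28

The binding path is Drywall→Cabinets→Inspection→Appliances = 7+6+8+7 = 28; finish at 28 days.
Tile is off the critical path — its longest chain is 25 days, giving 3 of slack.
The critical path is still Drywall→Cabinets→Inspection→Appliances; finish is now 28 days.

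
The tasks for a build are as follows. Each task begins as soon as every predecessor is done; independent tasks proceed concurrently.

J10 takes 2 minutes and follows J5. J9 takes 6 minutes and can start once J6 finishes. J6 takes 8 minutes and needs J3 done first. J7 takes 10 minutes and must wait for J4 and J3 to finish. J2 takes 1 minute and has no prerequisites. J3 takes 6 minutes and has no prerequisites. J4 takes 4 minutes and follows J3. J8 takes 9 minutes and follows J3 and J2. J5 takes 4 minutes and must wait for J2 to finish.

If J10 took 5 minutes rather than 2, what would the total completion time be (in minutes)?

Actual critical path: J3→J4→J7 = 6+4+10 = 20 ⇒ 20 minutes.
J10 has 13 minutes of float (longest path through it is 7).
No other chain overtakes it, so the finish is 20 minutes.

20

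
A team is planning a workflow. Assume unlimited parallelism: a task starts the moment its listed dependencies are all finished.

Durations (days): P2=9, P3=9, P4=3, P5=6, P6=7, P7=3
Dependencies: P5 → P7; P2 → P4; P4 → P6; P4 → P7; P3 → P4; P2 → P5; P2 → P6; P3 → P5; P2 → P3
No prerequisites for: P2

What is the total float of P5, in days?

1

The longest chain is P2→P3→P4→P6 = 9+9+3+7 = 28; overall finish 28 days.
Longest path through P5: 27 days (earliest finish 24, latest finish 25).
Slack of P5 = 19 − 18 = 1 day.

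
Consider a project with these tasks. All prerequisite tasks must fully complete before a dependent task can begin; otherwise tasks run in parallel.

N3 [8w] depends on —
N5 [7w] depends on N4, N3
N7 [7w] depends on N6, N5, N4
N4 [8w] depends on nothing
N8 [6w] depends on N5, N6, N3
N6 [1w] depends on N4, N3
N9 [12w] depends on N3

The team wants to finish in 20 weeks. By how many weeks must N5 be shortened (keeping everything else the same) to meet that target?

Current finish: 22 weeks; target: 20.
N5 is on every critical path, so each week cut from N5 cuts the finish by one (this holds down to a finish of 20).
Need 22 − 20 = 2 weeks off N5 → N5 becomes 5 weeks, finish becomes 20.

2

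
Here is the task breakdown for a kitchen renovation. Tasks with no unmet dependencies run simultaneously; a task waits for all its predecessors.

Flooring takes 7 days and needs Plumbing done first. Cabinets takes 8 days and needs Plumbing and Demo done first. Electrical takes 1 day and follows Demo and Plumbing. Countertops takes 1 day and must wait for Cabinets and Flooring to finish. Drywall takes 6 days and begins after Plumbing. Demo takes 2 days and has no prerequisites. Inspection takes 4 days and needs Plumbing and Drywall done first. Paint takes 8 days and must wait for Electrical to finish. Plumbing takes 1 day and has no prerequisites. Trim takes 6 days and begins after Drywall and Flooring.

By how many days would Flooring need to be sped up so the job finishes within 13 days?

Current finish: 14 days; target: 13.
Flooring is on every critical path, so each day cut from Flooring cuts the finish by one (this holds down to a finish of 13).
Need 14 − 13 = 1 day off Flooring → Flooring becomes 6 days, finish becomes 13.

1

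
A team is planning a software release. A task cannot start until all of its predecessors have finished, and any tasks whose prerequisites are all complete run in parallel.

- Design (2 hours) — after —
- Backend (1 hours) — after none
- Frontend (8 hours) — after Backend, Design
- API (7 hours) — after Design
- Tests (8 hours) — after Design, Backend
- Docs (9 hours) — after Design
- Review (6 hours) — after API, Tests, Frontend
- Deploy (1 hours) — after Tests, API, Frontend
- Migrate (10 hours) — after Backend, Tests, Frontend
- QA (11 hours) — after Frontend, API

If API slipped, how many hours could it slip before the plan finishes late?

Critical path: Design→Frontend→QA = 2+8+11 = 21, so the finish is 21 hours.
Longest path through API: 20 hours (earliest finish 9, latest finish 10).
So API can slip 10 − 9 = 1 hour.

1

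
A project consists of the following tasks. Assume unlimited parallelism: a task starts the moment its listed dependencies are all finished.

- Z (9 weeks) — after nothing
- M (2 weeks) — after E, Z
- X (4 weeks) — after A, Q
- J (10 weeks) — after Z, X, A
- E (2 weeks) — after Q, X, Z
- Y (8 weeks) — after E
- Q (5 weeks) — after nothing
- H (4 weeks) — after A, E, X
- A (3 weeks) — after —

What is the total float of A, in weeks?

2

Critical path: Q→X→J = 5+4+10 = 19, so the finish is 19 weeks.
The longest chain containing A totals 17 weeks.
Float = 19 − 17 = 2.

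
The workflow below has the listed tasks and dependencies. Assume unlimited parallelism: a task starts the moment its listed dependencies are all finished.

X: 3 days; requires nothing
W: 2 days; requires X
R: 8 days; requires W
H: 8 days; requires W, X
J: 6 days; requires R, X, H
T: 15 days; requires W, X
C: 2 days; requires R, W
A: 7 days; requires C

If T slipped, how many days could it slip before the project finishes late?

2

X→W→R→C→A = 3+2+8+2+7 = 22 sets the makespan at 22 days.
The longest chain containing T totals 20 days.
So T can slip 22 − 20 = 2 days.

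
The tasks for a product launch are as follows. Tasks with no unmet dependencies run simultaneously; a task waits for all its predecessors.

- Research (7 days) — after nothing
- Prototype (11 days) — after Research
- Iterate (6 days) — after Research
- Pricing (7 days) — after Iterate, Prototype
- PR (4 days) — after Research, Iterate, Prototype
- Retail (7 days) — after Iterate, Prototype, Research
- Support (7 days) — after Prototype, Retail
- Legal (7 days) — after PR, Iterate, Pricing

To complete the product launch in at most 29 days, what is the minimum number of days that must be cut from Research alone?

Current finish: 32 days; target: 29.
Research is on every critical path, so each day cut from Research cuts the finish by one (this holds down to a finish of 26).
Need 32 − 29 = 3 days off Research → Research becomes 4 days, finish becomes 29.

3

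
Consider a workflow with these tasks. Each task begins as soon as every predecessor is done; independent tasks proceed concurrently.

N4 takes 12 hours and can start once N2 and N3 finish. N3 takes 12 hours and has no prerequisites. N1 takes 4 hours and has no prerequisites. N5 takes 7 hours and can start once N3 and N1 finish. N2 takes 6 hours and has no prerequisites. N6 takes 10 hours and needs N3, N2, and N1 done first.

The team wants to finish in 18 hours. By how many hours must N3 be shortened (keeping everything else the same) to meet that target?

6

Current finish: 24 hours; target: 18.
N3 is on every critical path, so each hour cut from N3 cuts the finish by one (this holds down to a finish of 18).
Need 24 − 18 = 6 hours off N3 → N3 becomes 6 hours, finish becomes 18.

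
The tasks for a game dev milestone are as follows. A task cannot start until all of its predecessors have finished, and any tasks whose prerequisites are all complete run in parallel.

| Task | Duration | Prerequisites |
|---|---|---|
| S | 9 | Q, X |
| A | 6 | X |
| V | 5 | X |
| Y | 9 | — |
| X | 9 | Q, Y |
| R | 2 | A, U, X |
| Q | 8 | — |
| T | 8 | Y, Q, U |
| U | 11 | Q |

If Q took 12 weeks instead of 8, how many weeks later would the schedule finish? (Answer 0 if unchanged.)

4

As given, the longest chain is Q→U→T = 8+11+8 = 27, so the finish is 27 weeks.
Q is on the critical path; changing it to 12 makes that path 31 weeks.
That remains the longest chain; total 31 weeks.
Change in finish: 31 − 27 = +4 weeks.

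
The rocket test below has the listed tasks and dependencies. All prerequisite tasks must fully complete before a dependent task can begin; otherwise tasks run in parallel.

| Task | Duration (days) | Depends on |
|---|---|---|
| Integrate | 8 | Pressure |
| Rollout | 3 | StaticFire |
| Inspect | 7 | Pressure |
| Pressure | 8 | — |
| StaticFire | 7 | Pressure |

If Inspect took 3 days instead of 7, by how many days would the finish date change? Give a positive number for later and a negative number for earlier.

Actual critical path: Pressure→StaticFire→Rollout = 8+7+3 = 18 ⇒ 18 days.
The longest path through Inspect is only 15 days, so Inspect has float 3.
That remains the longest chain; total 18 days.
Change in finish: 18 − 18 = +0 days.

0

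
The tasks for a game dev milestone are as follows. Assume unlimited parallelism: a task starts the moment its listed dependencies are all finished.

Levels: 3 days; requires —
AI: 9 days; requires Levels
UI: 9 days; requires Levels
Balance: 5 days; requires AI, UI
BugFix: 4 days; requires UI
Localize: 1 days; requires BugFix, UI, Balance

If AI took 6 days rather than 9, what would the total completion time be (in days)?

As given, the longest chain is Levels→AI→Balance→Localize = 3+9+5+1 = 18, so the finish is 18 days.
AI lies on that path, so at 6 days the path becomes 15 days.
The binding chain switches to Levels→UI→Balance→Localize = 3+9+5+1 = 18; finish 18 days.

18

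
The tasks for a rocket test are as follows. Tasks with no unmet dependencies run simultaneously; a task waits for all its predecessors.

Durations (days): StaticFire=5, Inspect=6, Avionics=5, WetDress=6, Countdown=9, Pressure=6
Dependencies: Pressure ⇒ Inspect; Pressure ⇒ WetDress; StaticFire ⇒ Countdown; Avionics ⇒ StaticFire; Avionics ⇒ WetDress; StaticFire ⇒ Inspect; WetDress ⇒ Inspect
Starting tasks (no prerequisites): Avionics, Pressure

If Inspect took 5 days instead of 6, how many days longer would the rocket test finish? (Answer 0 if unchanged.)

Actual critical path: Avionics→StaticFire→Countdown = 5+5+9 = 19 ⇒ 19 days.
The longest path through Inspect is only 18 days, so Inspect has float 1.
That remains the longest chain; total 19 days.
Change in finish: 19 − 19 = +0 days.

0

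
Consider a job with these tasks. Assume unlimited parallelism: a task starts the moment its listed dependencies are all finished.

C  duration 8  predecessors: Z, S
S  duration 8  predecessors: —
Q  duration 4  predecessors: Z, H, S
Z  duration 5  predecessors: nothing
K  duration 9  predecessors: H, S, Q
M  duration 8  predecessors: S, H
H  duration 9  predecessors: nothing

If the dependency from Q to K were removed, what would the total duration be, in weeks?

Before: longest chain H→Q→K = 9+4+9 = 22, finish 22.
Without Q→K, K's earliest start moves from 13 to 9.
After: H→K = 9+9 = 18 → 18 weeks.

18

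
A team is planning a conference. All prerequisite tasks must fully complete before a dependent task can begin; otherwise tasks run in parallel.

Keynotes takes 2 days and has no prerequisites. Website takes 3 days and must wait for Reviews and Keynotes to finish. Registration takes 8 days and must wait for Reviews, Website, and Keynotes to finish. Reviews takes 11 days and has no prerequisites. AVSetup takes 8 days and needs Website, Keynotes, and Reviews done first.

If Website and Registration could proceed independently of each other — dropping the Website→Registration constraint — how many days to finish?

With the dependency in place, Reviews→Website→Registration = 11+3+8 = 22 sets the finish at 22 days.
Without Website→Registration, Registration's earliest start moves from 14 to 11.
New critical path: Reviews→Website→AVSetup = 11+3+8 = 22 ⇒ 22 days.

22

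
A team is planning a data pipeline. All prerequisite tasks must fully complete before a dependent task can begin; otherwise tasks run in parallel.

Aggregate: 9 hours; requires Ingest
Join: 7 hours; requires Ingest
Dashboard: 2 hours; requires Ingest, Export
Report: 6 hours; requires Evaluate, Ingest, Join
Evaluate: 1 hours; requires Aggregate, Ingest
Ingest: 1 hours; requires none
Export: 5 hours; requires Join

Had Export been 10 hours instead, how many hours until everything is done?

20

The binding path is Ingest→Aggregate→Evaluate→Report = 1+9+1+6 = 17; finish at 17 hours.
Export is off the critical path — its longest chain is 15 hours, giving 2 of slack.
The binding chain switches to Ingest→Join→Export→Dashboard = 1+7+10+2 = 20; finish 20 hours.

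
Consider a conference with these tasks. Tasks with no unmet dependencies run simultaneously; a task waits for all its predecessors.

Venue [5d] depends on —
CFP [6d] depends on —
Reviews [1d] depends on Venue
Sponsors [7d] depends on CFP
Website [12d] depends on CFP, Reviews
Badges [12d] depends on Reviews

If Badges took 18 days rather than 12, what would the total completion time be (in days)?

Baseline: Venue→Reviews→Badges = 5+1+12 = 18 → 18 days.
Badges lies on that path, so at 18 days the path becomes 24 days.
The critical path is still Venue→Reviews→Badges; finish is now 24 days.

24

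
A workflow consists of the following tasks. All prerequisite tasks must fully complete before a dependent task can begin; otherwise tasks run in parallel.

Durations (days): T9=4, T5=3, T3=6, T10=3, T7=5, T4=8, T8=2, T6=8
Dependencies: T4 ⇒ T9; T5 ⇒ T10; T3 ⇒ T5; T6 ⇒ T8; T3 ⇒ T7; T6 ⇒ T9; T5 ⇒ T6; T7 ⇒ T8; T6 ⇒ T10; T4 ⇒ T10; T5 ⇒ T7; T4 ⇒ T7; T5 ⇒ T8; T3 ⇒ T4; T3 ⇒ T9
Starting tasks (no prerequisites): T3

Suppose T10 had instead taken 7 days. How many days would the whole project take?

The binding path is T3→T4→T7→T8 = 6+8+5+2 = 21; finish at 21 days.
T10 is off the critical path — its longest chain is 20 days, giving 1 of slack.
The binding chain switches to T3→T5→T6→T10 = 6+3+8+7 = 24; finish 24 days.

24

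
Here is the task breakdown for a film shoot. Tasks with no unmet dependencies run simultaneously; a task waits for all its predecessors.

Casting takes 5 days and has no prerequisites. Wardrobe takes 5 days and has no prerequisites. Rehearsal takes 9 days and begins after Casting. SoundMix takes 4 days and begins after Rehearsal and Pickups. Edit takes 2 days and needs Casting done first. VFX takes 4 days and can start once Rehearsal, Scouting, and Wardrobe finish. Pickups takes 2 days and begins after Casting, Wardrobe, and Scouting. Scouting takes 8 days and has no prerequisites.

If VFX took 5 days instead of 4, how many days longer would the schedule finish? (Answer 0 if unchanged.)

Actual critical path: Casting→Rehearsal→VFX = 5+9+4 = 18 ⇒ 18 days.
VFX is on the critical path; changing it to 5 makes that path 19 days.
That remains the longest chain; total 19 days.
Change in finish: 19 − 18 = +1 days.

1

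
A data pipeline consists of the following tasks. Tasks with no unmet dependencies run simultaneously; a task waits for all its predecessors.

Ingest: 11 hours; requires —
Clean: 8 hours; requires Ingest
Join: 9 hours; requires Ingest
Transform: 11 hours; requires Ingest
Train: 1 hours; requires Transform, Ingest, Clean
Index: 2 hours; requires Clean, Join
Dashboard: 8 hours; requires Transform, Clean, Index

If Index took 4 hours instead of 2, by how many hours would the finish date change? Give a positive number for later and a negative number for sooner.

2

Baseline: Ingest→Join→Index→Dashboard = 11+9+2+8 = 30 → 30 hours.
Index lies on that path, so at 4 hours the path becomes 32 hours.
The critical path is still Ingest→Join→Index→Dashboard; finish is now 32 hours.
Change in finish: 32 − 30 = +2 hours.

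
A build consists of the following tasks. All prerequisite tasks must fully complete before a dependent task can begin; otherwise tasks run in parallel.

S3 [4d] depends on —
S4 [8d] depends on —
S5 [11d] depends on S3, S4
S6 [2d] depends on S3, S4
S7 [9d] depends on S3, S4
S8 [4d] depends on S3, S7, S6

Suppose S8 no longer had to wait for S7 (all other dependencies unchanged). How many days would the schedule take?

19

Before: longest chain S4→S7→S8 = 8+9+4 = 21, finish 21.
Without S7→S8, S8's earliest start moves from 17 to 10.
After: S4→S5 = 8+11 = 19 → 19 days.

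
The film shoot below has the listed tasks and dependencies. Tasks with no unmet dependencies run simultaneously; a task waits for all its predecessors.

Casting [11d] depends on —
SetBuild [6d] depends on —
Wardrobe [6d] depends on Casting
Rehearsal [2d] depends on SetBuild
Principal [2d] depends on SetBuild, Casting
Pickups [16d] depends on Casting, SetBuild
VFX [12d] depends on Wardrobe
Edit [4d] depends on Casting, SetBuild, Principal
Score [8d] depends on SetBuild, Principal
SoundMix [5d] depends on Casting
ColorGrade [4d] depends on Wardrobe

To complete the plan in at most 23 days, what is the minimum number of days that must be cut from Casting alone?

6

Current finish: 29 days; target: 23.
Casting is on every critical path, so each day cut from Casting cuts the finish by one (this holds down to a finish of 22).
Need 29 − 23 = 6 days off Casting → Casting becomes 5 days, finish becomes 23.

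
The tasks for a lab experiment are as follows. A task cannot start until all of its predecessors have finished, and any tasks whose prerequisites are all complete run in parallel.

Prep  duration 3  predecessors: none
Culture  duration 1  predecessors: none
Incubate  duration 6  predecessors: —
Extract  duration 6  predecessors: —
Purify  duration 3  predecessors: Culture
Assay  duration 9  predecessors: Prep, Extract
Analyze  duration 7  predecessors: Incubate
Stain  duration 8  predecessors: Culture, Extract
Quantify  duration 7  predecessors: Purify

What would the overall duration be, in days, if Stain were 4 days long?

As given, the longest chain is Extract→Assay = 6+9 = 15, so the finish is 15 days.
Stain is off the critical path — its longest chain is 14 days, giving 1 of slack.
The critical path is still Extract→Assay; finish is now 15 days.

15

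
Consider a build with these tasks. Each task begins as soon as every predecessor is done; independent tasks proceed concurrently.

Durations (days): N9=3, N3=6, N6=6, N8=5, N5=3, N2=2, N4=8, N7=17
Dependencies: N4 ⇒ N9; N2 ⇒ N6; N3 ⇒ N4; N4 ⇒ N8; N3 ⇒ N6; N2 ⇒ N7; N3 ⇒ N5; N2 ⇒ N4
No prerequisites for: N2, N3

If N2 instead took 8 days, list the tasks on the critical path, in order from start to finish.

N2, N7

Actual critical path: N2→N7 = 2+17 = 19 ⇒ 19 days.
N2 is on the critical path; changing it to 8 makes that path 25 days.
The critical path is still N2→N7; finish is now 25 days.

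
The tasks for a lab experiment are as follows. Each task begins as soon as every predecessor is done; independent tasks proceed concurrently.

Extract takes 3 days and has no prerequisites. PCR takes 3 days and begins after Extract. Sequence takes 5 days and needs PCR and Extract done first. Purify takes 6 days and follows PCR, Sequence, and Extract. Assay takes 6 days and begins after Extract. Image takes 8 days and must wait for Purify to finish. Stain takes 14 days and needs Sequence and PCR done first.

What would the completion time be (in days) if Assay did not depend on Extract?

Before: longest chain Extract→PCR→Sequence→Purify→Image = 3+3+5+6+8 = 25, finish 25.
Without Extract→Assay, Assay's earliest start moves from 3 to 0.
New critical path: Extract→PCR→Sequence→Purify→Image = 3+3+5+6+8 = 25 ⇒ 25 days.

25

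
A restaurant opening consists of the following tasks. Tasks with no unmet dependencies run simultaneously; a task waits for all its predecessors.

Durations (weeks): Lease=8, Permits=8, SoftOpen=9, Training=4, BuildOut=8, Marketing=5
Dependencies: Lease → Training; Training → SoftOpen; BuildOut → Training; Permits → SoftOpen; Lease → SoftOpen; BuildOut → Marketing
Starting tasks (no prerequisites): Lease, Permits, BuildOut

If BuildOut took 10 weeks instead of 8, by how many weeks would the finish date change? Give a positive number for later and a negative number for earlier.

2

Critical path before the change: BuildOut→Training→SoftOpen = 8+4+9 = 21 giving 21 weeks.
Since BuildOut is critical, the +2 change carries straight to that chain (now 23 weeks).
The critical path is still BuildOut→Training→SoftOpen; finish is now 23 weeks.
Change in finish: 23 − 21 = +2 weeks.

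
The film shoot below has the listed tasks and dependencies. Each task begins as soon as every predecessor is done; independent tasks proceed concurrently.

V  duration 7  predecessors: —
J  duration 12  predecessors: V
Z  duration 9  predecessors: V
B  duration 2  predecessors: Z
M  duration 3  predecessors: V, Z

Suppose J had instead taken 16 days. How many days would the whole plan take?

Actual critical path: V→J = 7+12 = 19 ⇒ 19 days.
J lies on that path, so at 16 days the path becomes 23 days.
No other chain overtakes it, so the finish is 23 days.

23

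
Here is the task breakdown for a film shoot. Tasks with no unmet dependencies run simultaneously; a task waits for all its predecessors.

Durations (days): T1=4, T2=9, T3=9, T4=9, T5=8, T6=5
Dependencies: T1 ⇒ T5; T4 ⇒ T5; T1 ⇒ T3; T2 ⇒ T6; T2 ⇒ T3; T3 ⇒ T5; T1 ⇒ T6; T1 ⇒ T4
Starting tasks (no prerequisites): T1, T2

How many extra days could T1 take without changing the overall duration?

T2→T3→T5 = 9+9+8 = 26 sets the makespan at 26 days.
The longest chain containing T1 totals 21 days.
So T1 can slip 9 − 4 = 5 days.

5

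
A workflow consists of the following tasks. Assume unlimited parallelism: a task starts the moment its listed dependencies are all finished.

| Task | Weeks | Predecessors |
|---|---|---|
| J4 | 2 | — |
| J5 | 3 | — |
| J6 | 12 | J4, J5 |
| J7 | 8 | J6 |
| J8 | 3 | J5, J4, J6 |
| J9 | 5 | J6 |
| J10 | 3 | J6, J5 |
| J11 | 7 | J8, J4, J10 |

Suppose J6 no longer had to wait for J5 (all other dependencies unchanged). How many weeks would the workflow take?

With the dependency in place, J5→J6→J8→J11 = 3+12+3+7 = 25 sets the finish at 25 weeks.
Without J5→J6, J6's earliest start moves from 3 to 2.
The longest chain is now J4→J6→J8→J11 = 2+12+3+7 = 24, so the workflow takes 24 weeks.

24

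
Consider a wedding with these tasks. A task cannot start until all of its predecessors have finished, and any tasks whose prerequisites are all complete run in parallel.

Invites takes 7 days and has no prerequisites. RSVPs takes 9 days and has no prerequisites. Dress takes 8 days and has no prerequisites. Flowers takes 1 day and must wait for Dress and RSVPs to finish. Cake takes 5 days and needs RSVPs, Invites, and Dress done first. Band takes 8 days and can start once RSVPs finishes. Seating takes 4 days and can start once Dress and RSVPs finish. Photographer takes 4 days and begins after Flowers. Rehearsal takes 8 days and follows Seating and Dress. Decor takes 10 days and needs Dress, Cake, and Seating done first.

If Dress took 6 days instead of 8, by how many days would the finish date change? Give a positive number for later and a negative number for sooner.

Actual critical path: RSVPs→Cake→Decor = 9+5+10 = 24 ⇒ 24 days.
The longest path through Dress is only 23 days, so Dress has float 1.
That remains the longest chain; total 24 days.
Change in finish: 24 − 24 = +0 days.

0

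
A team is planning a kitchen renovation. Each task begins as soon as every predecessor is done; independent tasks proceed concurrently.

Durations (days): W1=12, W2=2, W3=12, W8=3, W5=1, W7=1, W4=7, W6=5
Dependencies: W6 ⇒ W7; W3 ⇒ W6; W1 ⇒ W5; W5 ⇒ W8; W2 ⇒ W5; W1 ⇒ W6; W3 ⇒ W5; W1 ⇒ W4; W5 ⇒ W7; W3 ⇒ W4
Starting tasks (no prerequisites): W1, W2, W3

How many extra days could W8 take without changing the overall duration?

W1→W4 = 12+7 = 19 sets the makespan at 19 days.
The longest chain containing W8 totals 16 days.
Slack of W8 = 16 − 13 = 3 days.

3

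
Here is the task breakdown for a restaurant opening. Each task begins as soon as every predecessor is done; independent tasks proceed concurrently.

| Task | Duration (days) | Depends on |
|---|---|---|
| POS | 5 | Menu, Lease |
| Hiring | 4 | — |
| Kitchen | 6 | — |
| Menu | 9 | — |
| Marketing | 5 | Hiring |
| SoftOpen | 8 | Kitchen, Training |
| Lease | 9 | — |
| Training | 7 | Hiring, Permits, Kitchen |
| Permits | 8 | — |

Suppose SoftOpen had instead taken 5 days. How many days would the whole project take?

Actual critical path: Permits→Training→SoftOpen = 8+7+8 = 23 ⇒ 23 days.
SoftOpen lies on that path, so at 5 days the path becomes 20 days.
No other chain overtakes it, so the finish is 20 days.

20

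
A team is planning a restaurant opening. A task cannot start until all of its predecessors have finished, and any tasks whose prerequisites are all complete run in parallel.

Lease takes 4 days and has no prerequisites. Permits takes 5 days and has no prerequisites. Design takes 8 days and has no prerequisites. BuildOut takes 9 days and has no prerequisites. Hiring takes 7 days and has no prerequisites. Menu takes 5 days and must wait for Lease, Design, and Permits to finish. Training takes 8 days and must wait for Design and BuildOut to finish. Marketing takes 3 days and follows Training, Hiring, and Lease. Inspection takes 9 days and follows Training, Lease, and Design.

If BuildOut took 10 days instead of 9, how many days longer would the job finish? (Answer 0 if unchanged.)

Baseline: BuildOut→Training→Inspection = 9+8+9 = 26 → 26 days.
Since BuildOut is critical, the +1 change carries straight to that chain (now 27 days).
No other chain overtakes it, so the finish is 27 days.
Change in finish: 27 − 26 = +1 days.

1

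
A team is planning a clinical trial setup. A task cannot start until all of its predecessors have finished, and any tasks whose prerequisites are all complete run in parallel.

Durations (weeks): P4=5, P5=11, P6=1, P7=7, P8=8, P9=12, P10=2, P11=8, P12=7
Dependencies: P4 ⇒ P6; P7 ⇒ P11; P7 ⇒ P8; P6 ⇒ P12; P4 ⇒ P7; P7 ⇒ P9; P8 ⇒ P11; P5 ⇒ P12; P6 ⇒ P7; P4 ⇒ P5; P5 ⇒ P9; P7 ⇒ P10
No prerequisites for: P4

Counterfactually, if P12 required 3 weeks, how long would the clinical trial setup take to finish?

29

As given, the longest chain is P4→P6→P7→P8→P11 = 5+1+7+8+8 = 29, so the finish is 29 weeks.
P12 is off the critical path — its longest chain is 23 weeks, giving 6 of slack.
No other chain overtakes it, so the finish is 29 weeks.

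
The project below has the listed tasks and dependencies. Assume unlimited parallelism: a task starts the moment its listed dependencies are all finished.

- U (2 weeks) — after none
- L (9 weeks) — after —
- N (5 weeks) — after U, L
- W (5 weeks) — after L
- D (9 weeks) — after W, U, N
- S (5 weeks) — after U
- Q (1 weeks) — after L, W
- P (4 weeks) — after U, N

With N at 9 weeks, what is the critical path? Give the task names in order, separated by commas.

Actual critical path: L→N→D = 9+5+9 = 23 ⇒ 23 weeks.
N is on the critical path; changing it to 9 makes that path 27 weeks.
The critical path is still L→N→D; finish is now 27 weeks.

L, N, D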